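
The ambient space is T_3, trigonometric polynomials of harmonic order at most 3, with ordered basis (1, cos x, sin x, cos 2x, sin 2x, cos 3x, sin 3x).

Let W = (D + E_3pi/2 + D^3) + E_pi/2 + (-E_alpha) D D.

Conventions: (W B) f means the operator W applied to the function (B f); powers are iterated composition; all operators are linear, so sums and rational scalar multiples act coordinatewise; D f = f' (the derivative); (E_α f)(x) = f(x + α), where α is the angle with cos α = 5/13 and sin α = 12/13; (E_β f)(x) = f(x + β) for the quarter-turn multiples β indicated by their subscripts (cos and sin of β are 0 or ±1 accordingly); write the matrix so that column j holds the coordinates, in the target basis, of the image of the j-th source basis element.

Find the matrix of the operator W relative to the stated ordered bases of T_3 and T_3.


image of 1: 2
image of cos x: (5/13)cos x - (12/13)sin x
image of sin x: (12/13)cos x + (5/13)sin x
image of cos 2x: -(814/169)cos 2x + (534/169)sin 2x
image of sin 2x: -(534/169)cos 2x - (814/169)sin 2x
image of cos 3x: -(18315/2197)cos 3x + (60180/2197)sin 3x
image of sin 3x: -(60180/2197)cos 3x - (18315/2197)sin 3x
each image's coordinates form column j of the matrix

the matrix is [[2, 0, 0, 0, 0, 0, 0]; [0, 5/13, 12/13, 0, 0, 0, 0]; [0, -12/13, 5/13, 0, 0, 0, 0]; [0, 0, 0, -814/169, -534/169, 0, 0]; [0, 0, 0, 534/169, -814/169, 0, 0]; [0, 0, 0, 0, 0, -18315/2197, -60180/2197]; [0, 0, 0, 0, 0, 60180/2197, -18315/2197]] (rows listed top to bottom)


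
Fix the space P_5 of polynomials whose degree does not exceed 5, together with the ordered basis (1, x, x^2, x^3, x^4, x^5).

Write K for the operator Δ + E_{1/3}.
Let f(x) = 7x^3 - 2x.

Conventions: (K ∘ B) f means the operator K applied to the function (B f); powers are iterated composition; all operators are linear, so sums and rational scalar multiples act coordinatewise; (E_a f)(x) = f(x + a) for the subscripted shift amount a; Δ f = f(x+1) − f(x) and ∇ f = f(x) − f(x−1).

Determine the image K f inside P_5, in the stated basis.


Δ f = 21x^2 + 21x + 5
E_{1/3} f = 7x^3 + 7x^2 + (1/3)x - 11/27
(Δ + E_{1/3}) f = 7x^3 + 28x^2 + (64/3)x + 124/27

g(x) = 7x^3 + 28x^2 + (64/3)x + 124/27


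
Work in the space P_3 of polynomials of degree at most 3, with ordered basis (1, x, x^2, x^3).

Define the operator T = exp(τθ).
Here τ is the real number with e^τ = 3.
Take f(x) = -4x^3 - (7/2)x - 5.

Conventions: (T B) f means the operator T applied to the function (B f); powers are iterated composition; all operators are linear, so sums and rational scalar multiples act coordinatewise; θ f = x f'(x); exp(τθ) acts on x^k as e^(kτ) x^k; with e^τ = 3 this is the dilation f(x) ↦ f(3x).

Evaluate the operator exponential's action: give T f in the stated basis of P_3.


the image equals g(x) = -108x^3 - (21/2)x - 5

exp(τθ) x^k = e^(kτ) x^k; with e^τ = 3 this sends x^k to 3^k x^k
x ↦ 3 x
x^3 ↦ 27 x^3
applying this coordinatewise to f: exp(τθ) f = -108x^3 - (21/2)x - 5


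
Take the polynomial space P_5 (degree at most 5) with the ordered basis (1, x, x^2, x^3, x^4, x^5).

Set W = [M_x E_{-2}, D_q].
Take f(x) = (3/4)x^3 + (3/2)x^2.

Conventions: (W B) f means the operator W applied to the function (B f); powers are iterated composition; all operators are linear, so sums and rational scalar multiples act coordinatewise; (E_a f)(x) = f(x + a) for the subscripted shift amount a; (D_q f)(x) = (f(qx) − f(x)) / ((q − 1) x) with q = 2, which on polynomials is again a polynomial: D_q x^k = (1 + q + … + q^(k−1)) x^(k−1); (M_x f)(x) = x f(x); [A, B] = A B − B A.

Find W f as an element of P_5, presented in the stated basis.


the result is g(x) = -6x^3 + (9/2)x^2 + 3x

D_q f = (21/4)x^2 + (9/2)x
E_{-2} D_q f = (21/4)x^2 - (33/2)x + 12
M_x E_{-2} D_q f = (21/4)x^3 - (33/2)x^2 + 12x
E_{-2} f = (3/4)x^3 - 3x^2 + 3x
M_x E_{-2} f = (3/4)x^4 - 3x^3 + 3x^2
D_q (M_x E_{-2}) f = (45/4)x^3 - 21x^2 + 9x
[M_x E_{-2}, D_q] f = -6x^3 + (9/2)x^2 + 3x


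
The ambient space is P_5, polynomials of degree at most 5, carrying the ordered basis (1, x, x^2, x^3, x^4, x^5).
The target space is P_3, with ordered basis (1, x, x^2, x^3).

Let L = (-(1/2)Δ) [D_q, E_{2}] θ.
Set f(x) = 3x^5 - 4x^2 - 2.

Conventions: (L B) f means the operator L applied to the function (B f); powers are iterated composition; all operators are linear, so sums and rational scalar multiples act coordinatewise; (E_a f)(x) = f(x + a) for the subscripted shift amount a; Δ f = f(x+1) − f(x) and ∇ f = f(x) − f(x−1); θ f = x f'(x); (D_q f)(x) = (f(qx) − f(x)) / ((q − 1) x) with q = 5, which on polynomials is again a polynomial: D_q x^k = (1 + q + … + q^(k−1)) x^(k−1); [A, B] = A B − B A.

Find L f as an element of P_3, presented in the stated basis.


the result is g(x) = 105480x^2 + 368040x + 350280

θ f = 15x^5 - 8x^2
E_{2} θ f = 15x^5 + 150x^4 + 600x^3 + 1192x^2 + 1168x + 448
D_q E_{2} θ f = 11715x^4 + 23400x^3 + 18600x^2 + 7152x + 1168
D_q θ f = 11715x^4 - 48x
E_{2} D_q θ f = 11715x^4 + 93720x^3 + 281160x^2 + 374832x + 187344
[D_q, E_{2}] θ f = -70320x^3 - 262560x^2 - 367680x - 186176
Δ [D_q, E_{2}] θ f = -210960x^2 - 736080x - 700560
(-(1/2)Δ) [D_q, E_{2}] θ f = 105480x^2 + 368040x + 350280


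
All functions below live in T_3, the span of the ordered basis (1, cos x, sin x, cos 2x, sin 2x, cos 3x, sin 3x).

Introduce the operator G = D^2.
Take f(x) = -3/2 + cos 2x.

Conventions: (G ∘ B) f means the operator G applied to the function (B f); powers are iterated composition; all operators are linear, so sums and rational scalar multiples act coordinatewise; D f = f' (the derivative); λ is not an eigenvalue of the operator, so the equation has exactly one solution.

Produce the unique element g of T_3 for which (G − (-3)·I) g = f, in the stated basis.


write g with unknown coordinates in the stated basis and equate coefficients in (G − (-3)·I) g = f
solving from the highest basis element down gives g = -1/2 - cos 2x
check: G g = 4cos 2x
so G g − (-3)·g = -3/2 + cos 2x = f ✓

the image equals g(x) = -1/2 - cos 2x


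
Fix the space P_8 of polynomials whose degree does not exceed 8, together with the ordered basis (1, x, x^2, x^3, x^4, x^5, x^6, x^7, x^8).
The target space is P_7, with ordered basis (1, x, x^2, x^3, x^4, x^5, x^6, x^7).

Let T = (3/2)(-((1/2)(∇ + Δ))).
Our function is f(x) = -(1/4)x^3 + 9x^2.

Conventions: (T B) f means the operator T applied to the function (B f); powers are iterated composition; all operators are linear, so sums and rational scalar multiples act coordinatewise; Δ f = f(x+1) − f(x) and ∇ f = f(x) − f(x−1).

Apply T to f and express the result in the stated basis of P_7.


∇ f = -(3/4)x^2 + (75/4)x - 37/4
Δ f = -(3/4)x^2 + (69/4)x + 35/4
(∇ + Δ) f = -(3/2)x^2 + 36x - 1/2
((1/2)(∇ + Δ)) f = -(3/4)x^2 + 18x - 1/4
(-((1/2)(∇ + Δ))) f = (3/4)x^2 - 18x + 1/4
((3/2)(-((1/2)(∇ + Δ)))) f = (9/8)x^2 - 27x + 3/8

the result is g(x) = (9/8)x^2 - 27x + 3/8


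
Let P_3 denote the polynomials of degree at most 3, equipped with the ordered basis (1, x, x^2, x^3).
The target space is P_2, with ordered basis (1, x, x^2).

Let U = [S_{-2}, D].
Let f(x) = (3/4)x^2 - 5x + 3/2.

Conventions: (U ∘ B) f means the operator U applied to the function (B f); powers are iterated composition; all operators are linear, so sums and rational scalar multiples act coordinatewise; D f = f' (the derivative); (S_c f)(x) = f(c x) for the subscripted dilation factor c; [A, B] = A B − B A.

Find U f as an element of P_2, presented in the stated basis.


D f = (3/2)x - 5
S_{-2} D f = -3x - 5
S_{-2} f = 3x^2 + 10x + 3/2
D S_{-2} f = 6x + 10
[S_{-2}, D] f = -9x - 15

g(x) = -9x - 15


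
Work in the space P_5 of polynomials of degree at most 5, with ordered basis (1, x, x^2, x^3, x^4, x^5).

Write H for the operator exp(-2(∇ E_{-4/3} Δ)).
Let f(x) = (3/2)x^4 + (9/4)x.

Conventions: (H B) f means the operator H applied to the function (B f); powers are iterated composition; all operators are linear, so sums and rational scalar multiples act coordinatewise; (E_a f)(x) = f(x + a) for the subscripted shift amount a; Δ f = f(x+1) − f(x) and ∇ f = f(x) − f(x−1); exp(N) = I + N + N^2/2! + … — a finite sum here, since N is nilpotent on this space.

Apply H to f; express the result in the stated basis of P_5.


order-1 term: -36x^2 + 96x - 70
order-2 term: 72
the series for exp(-2(∇ E_{-4/3} Δ)) f terminates at order 2
exp(-2(∇ E_{-4/3} Δ)) f = (3/2)x^4 - 36x^2 + (393/4)x + 2

g(x) = (3/2)x^4 - 36x^2 + (393/4)x + 2


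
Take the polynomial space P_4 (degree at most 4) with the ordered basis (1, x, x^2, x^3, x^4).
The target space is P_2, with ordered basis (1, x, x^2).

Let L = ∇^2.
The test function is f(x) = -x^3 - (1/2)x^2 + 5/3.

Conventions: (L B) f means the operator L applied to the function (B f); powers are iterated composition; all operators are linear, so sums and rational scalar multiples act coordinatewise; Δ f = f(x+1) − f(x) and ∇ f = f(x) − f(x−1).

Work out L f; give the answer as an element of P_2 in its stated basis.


the image equals g(x) = -6x + 5

∇ f = -3x^2 + 2x - 1/2
∇ ∇ f = -6x + 5


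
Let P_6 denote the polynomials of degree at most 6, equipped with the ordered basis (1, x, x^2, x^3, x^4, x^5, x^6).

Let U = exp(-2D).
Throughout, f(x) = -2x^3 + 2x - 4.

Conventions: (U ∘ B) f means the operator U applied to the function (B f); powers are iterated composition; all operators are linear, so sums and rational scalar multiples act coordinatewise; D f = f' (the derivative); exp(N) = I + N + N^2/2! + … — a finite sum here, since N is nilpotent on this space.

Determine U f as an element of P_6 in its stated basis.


the result is g(x) = -2x^3 + 12x^2 - 22x + 8

order-1 term: 12x^2 - 4
order-2 term: -24x
order-3 term: 16
the series for exp(-2D) f terminates at order 3
exp(-2D) f = -2x^3 + 12x^2 - 22x + 8


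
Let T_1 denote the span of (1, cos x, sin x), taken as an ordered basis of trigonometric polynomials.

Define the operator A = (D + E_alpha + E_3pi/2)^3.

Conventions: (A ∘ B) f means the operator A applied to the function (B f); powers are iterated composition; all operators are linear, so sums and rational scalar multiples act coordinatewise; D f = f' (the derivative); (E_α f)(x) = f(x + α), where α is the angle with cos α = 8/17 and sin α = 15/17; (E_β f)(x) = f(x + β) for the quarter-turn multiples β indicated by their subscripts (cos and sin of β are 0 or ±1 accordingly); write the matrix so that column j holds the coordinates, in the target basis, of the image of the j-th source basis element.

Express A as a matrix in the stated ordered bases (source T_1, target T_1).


the matrix is [[8, 0, 0]; [0, -4888/4913, -495/4913]; [0, 495/4913, -4888/4913]] (rows listed top to bottom)

image of 1: 8
image of cos x: -(4888/4913)cos x + (495/4913)sin x
image of sin x: -(495/4913)cos x - (4888/4913)sin x
each image's coordinates form column j of the matrix


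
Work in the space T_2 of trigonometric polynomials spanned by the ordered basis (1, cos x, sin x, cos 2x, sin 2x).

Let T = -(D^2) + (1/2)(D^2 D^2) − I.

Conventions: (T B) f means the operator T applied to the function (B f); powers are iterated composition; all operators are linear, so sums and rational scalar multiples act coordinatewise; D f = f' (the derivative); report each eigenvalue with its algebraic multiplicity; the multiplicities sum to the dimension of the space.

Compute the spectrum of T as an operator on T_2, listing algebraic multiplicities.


image of 1: -1
image of cos x: (1/2)cos x
image of sin x: (1/2)sin x
image of cos 2x: 11cos 2x
image of sin 2x: 11sin 2x
the matrix is diagonal; its diagonal is (-1, 1/2, 1/2, 11, 11)
for a triangular matrix the eigenvalues are the diagonal entries, with algebraic multiplicity their repetition count

λ = -1 (multiplicity 1), λ = 1/2 (multiplicity 2), λ = 11 (multiplicity 2)


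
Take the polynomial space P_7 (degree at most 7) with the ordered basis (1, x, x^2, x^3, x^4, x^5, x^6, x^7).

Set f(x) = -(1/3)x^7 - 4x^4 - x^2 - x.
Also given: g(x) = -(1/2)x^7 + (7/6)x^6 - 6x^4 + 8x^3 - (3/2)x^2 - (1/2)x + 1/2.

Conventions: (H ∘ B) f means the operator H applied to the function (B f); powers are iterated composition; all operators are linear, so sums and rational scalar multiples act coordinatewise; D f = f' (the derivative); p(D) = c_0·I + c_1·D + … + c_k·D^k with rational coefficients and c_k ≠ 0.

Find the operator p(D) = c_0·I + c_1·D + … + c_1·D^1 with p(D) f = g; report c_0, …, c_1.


c_0 = 3/2, c_1 = -1/2

D^0 f = -(1/3)x^7 - 4x^4 - x^2 - x
D^1 f = -(7/3)x^6 - 16x^3 - 2x - 1
matching coefficients of g against c_0 f + c_1 Df + … from the top degree down determines the c_i
solution: c_0 = 3/2, c_1 = -1/2


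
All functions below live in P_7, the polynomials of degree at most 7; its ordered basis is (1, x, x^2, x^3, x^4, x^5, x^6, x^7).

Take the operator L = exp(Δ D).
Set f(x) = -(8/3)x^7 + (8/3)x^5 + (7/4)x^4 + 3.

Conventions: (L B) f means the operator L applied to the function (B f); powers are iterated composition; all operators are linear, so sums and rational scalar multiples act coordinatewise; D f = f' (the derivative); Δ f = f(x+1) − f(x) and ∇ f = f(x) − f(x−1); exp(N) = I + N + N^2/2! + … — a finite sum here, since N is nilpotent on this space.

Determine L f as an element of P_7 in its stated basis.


order-1 term: -112x^5 - 280x^4 - 320x^3 - 179x^2 - (113/3)x + 5/3
order-2 term: -1120x^3 - 3360x^2 - 3760x - 1499
order-3 term: -2240x - 3360
the series for exp(Δ D) f terminates at order 3
exp(Δ D) f = -(8/3)x^7 - (328/3)x^5 - (1113/4)x^4 - 1440x^3 - 3539x^2 - (18113/3)x - 14563/3

the image equals g(x) = -(8/3)x^7 - (328/3)x^5 - (1113/4)x^4 - 1440x^3 - 3539x^2 - (18113/3)x - 14563/3


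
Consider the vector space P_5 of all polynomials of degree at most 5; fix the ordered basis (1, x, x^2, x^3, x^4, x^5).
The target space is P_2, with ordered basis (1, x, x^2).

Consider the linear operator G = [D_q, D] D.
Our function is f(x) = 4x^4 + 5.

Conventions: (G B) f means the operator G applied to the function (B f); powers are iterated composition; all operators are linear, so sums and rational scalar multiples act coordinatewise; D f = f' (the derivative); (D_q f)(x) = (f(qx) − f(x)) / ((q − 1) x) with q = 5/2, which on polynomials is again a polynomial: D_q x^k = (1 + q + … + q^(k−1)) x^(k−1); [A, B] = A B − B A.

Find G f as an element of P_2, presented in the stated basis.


the result is g(x) = -144x

D f = 16x^3
D D f = 48x^2
D_q D D f = 168x
D_q D f = 156x^2
D D_q D f = 312x
[D_q, D] D f = -144x


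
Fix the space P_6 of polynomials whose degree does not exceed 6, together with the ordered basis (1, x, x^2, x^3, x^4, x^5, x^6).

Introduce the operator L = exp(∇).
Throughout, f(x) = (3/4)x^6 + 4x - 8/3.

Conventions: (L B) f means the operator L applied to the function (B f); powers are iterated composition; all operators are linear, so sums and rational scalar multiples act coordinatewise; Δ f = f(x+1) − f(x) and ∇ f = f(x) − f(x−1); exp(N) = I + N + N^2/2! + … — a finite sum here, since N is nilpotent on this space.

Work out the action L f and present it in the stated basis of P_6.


the image equals g(x) = (3/4)x^6 + (9/2)x^5 - 15x^3 + (45/4)x^2 + 13x - 65/12

order-1 term: (9/2)x^5 - (45/4)x^4 + 15x^3 - (45/4)x^2 + (9/2)x + 13/4
order-2 term: (45/4)x^4 - 45x^3 + (315/4)x^2 - (135/2)x + 93/4
order-3 term: 15x^3 - (135/2)x^2 + (225/2)x - 135/2
order-4 term: (45/4)x^2 - 45x + 195/4
order-5 term: (9/2)x - 45/4
order-6 term: 3/4
the series for exp(∇) f terminates at order 6
exp(∇) f = (3/4)x^6 + (9/2)x^5 - 15x^3 + (45/4)x^2 + 13x - 65/12


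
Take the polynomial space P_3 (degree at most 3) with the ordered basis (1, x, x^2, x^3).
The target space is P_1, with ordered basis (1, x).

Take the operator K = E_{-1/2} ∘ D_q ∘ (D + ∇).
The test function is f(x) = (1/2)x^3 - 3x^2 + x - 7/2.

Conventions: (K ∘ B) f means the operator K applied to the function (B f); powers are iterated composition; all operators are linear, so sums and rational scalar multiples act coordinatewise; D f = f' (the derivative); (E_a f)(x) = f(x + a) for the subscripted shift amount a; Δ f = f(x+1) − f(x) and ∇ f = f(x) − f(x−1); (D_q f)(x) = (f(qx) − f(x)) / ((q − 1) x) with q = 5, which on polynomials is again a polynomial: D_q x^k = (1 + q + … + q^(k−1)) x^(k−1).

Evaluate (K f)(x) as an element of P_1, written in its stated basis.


D f = (3/2)x^2 - 6x + 1
∇ f = (3/2)x^2 - (15/2)x + 9/2
(D + ∇) f = 3x^2 - (27/2)x + 11/2
D_q (D + ∇) f = 18x - 27/2
E_{-1/2} D_q (D + ∇) f = 18x - 45/2

g(x) = 18x - 45/2


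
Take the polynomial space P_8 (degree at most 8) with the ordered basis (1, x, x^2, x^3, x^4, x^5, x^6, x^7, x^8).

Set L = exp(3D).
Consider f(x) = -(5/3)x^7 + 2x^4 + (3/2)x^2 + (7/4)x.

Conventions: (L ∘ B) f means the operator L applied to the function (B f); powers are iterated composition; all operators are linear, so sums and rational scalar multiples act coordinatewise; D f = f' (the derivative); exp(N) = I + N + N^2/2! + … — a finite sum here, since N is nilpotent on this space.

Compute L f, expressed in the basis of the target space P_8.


order-1 term: -35x^6 + 24x^3 + 9x + 21/4
order-2 term: -315x^5 + 108x^2 + 27/2
order-3 term: -1575x^4 + 216x
order-4 term: -4725x^3 + 162
order-5 term: -8505x^2
order-6 term: -8505x
order-7 term: -3645
the series for exp(3D) f terminates at order 7
exp(3D) f = -(5/3)x^7 - 35x^6 - 315x^5 - 1573x^4 - 4701x^3 - (16791/2)x^2 - (33113/4)x - 13857/4

the result is g(x) = -(5/3)x^7 - 35x^6 - 315x^5 - 1573x^4 - 4701x^3 - (16791/2)x^2 - (33113/4)x - 13857/4


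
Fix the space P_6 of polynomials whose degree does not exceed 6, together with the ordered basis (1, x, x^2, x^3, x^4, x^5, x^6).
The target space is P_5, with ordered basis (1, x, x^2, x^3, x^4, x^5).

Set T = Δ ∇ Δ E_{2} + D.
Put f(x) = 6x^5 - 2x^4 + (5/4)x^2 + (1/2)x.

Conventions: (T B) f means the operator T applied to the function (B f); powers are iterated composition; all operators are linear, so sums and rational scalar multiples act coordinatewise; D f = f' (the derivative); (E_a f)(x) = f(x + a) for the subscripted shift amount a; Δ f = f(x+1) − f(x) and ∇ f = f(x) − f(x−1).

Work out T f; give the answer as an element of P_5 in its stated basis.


the result is g(x) = 30x^4 - 8x^3 + 360x^2 + (3509/2)x + 4441/2

E_{2} f = 6x^5 + 58x^4 + 224x^3 + (1733/4)x^2 + (843/2)x + 166
Δ E_{2} f = 30x^4 + 292x^3 + 1080x^2 + (3601/2)x + 4571/4
∇ Δ E_{2} f = 120x^3 + 696x^2 + 1404x + 1965/2
Δ (∇ Δ E_{2}) f = 360x^2 + 1752x + 2220
D f = 30x^4 - 8x^3 + (5/2)x + 1/2
(Δ ∇ Δ E_{2} + D) f = 30x^4 - 8x^3 + 360x^2 + (3509/2)x + 4441/2


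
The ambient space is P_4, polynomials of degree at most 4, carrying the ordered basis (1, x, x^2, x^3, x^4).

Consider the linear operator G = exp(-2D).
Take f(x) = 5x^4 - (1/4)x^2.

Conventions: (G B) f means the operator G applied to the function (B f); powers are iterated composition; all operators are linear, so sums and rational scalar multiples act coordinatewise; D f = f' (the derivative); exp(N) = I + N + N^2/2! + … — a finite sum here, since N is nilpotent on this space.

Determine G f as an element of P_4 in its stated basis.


order-1 term: -40x^3 + x
order-2 term: 120x^2 - 1
order-3 term: -160x
order-4 term: 80
the series for exp(-2D) f terminates at order 4
exp(-2D) f = 5x^4 - 40x^3 + (479/4)x^2 - 159x + 79

the image equals g(x) = 5x^4 - 40x^3 + (479/4)x^2 - 159x + 79


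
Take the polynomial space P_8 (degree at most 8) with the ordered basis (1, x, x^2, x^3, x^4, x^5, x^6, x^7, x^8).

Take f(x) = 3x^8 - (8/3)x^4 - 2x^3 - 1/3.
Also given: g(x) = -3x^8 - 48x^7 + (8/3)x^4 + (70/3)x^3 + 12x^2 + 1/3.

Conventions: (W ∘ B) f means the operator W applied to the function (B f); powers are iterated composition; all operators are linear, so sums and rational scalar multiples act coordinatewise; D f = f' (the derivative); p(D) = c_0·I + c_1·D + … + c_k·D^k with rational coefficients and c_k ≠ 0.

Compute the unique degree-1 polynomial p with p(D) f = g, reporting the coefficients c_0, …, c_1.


D^0 f = 3x^8 - (8/3)x^4 - 2x^3 - 1/3
D^1 f = 24x^7 - (32/3)x^3 - 6x^2
matching coefficients of g against c_0 f + c_1 Df + … from the top degree down determines the c_i
solution: c_0 = -1, c_1 = -2

p(D) = -I − 2·D, i.e. c_0 = -1, c_1 = -2


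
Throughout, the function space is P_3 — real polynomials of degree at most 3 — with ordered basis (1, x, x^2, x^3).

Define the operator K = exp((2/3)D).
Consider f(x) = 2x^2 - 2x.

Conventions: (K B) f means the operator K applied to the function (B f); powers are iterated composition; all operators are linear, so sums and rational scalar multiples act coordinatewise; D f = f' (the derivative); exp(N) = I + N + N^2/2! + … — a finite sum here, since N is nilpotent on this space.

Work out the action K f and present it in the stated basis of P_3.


order-1 term: (8/3)x - 4/3
order-2 term: 8/9
the series for exp((2/3)D) f terminates at order 2
exp((2/3)D) f = 2x^2 + (2/3)x - 4/9

the image equals g(x) = 2x^2 + (2/3)x - 4/9


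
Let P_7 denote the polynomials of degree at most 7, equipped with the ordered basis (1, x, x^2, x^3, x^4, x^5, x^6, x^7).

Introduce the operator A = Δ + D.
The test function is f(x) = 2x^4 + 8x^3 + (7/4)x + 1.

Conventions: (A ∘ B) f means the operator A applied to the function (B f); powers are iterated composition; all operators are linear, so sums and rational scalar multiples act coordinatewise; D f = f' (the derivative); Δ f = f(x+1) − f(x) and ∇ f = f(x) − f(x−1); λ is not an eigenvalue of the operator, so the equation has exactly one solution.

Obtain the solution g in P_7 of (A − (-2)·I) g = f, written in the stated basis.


g(x) = x^4 - 3x^2 + (39/8)x - 27/8

write g with unknown coordinates in the stated basis and equate coefficients in (A − (-2)·I) g = f
solving from the highest basis element down gives g = x^4 - 3x^2 + (39/8)x - 27/8
check: A g = 8x^3 + 6x^2 - 8x + 31/4
so A g − (-2)·g = 2x^4 + 8x^3 + (7/4)x + 1 = f ✓


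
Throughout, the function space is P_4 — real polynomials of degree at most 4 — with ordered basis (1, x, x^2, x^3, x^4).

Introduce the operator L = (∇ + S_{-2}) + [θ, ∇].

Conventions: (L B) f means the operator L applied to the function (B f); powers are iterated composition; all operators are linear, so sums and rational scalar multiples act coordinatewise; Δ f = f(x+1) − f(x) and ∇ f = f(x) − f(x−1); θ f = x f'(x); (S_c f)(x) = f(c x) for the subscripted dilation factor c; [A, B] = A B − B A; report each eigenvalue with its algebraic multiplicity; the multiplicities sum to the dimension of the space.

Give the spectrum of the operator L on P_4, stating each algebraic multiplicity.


image of 1: 1
image of x: -2x
image of x^2: 4x^2 + 1
image of x^3: -8x^3 + 3x - 2
image of x^4: 16x^4 + 6x^2 - 8x + 3
the matrix is upper triangular; its diagonal is (1, -2, 4, -8, 16)
for a triangular matrix the eigenvalues are the diagonal entries, with algebraic multiplicity their repetition count

λ = -8 (multiplicity 1), λ = -2 (multiplicity 1), λ = 1 (multiplicity 1), λ = 4 (multiplicity 1), λ = 16 (multiplicity 1)


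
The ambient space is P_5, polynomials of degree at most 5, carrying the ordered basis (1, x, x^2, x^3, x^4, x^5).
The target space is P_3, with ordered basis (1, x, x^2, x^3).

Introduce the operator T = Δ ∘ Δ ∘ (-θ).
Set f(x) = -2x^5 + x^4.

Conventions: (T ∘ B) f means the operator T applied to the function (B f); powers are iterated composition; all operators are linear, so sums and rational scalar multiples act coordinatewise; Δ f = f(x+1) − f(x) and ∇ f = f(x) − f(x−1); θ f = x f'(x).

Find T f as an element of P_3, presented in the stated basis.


θ f = -10x^5 + 4x^4
(-θ) f = 10x^5 - 4x^4
Δ (-θ) f = 50x^4 + 84x^3 + 76x^2 + 34x + 6
Δ Δ (-θ) f = 200x^3 + 552x^2 + 604x + 244

the result is g(x) = 200x^3 + 552x^2 + 604x + 244


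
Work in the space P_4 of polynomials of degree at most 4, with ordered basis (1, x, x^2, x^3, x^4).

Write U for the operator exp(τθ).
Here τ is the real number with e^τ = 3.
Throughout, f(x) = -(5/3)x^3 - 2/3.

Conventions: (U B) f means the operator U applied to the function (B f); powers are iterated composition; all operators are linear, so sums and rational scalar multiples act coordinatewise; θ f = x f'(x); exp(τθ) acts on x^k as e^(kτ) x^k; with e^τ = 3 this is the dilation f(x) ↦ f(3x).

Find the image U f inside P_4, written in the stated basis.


g(x) = -45x^3 - 2/3

exp(τθ) x^k = e^(kτ) x^k; with e^τ = 3 this sends x^k to 3^k x^k
x^3 ↦ 27 x^3
applying this coordinatewise to f: exp(τθ) f = -45x^3 - 2/3


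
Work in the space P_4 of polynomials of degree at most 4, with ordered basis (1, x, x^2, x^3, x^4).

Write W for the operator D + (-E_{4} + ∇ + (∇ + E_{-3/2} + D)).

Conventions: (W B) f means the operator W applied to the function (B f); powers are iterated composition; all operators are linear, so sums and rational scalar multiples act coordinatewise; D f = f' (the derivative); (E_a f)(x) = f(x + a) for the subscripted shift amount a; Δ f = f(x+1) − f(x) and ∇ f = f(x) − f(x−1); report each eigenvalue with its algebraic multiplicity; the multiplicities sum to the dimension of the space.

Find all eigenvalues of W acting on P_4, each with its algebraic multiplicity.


λ = 0 (multiplicity 5)

image of 1: 0
image of x: -3/2
image of x^2: -3x - 63/4
image of x^3: -(9/2)x^2 - (189/4)x - 523/8
image of x^4: -6x^3 - (189/2)x^2 - (523/2)x - 4047/16
the matrix is upper triangular; its diagonal is (0, 0, 0, 0, 0)
for a triangular matrix the eigenvalues are the diagonal entries, with algebraic multiplicity their repetition count


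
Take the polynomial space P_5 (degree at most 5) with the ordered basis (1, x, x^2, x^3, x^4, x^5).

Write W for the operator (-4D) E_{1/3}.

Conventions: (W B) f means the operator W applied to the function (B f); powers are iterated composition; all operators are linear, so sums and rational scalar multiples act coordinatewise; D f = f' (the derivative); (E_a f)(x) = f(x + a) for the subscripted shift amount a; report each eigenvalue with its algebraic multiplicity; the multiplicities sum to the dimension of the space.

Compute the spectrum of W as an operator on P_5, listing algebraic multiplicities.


λ = 0 (multiplicity 6)

image of 1: 0
image of x: -4
image of x^2: -8x - 8/3
image of x^3: -12x^2 - 8x - 4/3
image of x^4: -16x^3 - 16x^2 - (16/3)x - 16/27
image of x^5: -20x^4 - (80/3)x^3 - (40/3)x^2 - (80/27)x - 20/81
the matrix is upper triangular; its diagonal is (0, 0, 0, 0, 0, 0)
for a triangular matrix the eigenvalues are the diagonal entries, with algebraic multiplicity their repetition count


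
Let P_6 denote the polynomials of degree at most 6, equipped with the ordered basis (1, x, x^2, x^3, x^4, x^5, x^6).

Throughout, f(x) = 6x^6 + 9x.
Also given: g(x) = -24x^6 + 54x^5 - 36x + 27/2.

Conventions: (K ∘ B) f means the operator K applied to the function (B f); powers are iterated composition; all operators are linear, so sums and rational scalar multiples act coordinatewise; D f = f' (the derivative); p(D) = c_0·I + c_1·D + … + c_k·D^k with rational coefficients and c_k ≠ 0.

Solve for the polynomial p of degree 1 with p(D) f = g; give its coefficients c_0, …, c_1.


c_0 = -4, c_1 = 3/2

D^0 f = 6x^6 + 9x
D^1 f = 36x^5 + 9
matching coefficients of g against c_0 f + c_1 Df + … from the top degree down determines the c_i
solution: c_0 = -4, c_1 = 3/2


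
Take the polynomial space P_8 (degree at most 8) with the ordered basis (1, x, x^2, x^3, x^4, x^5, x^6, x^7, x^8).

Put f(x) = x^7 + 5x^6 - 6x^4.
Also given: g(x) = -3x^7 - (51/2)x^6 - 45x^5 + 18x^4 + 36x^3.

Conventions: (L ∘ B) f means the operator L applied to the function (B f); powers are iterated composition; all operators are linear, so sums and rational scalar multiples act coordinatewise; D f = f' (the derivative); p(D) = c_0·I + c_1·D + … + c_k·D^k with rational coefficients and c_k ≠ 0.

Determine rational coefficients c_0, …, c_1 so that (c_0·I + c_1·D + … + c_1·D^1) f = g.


D^0 f = x^7 + 5x^6 - 6x^4
D^1 f = 7x^6 + 30x^5 - 24x^3
matching coefficients of g against c_0 f + c_1 Df + … from the top degree down determines the c_i
solution: c_0 = -3, c_1 = -3/2

c_0 = -3, c_1 = -3/2


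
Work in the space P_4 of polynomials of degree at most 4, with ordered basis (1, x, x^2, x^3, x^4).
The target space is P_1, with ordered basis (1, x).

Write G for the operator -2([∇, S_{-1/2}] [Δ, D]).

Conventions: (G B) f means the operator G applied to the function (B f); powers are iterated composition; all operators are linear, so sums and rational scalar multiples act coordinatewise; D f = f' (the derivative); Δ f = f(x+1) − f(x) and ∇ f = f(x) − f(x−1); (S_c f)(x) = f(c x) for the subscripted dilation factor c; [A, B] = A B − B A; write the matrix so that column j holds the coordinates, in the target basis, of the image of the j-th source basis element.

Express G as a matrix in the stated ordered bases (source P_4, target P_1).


the matrix is [[0, 0, 0, 0, 0]; [0, 0, 0, 0, 0]] (rows listed top to bottom)

image of 1: 0
image of x: 0
image of x^2: 0
image of x^3: 0
image of x^4: 0
each image's coordinates form column j of the matrix


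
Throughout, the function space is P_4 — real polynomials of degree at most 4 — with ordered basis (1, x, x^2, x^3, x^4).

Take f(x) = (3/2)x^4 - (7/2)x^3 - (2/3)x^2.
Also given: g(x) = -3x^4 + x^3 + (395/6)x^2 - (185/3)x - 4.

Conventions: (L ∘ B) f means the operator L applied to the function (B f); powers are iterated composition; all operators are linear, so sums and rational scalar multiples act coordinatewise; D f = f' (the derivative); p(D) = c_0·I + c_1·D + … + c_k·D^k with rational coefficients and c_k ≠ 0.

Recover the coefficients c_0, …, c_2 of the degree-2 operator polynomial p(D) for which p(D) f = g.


c_0 = -2, c_1 = -1, c_2 = 3

D^0 f = (3/2)x^4 - (7/2)x^3 - (2/3)x^2
D^1 f = 6x^3 - (21/2)x^2 - (4/3)x
D^2 f = 18x^2 - 21x - 4/3
matching coefficients of g against c_0 f + c_1 Df + … from the top degree down determines the c_i
solution: c_0 = -2, c_1 = -1, c_2 = 3


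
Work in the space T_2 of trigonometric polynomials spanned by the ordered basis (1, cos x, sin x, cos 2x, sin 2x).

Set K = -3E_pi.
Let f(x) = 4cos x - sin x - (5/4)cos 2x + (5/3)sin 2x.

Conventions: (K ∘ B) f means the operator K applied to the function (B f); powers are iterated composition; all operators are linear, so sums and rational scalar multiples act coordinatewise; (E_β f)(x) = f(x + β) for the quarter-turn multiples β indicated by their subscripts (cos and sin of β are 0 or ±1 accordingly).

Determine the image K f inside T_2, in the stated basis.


the image equals g(x) = 12cos x - 3sin x + (15/4)cos 2x - 5sin 2x

E_pi f = -4cos x + sin x - (5/4)cos 2x + (5/3)sin 2x
(-3E_pi) f = 12cos x - 3sin x + (15/4)cos 2x - 5sin 2x


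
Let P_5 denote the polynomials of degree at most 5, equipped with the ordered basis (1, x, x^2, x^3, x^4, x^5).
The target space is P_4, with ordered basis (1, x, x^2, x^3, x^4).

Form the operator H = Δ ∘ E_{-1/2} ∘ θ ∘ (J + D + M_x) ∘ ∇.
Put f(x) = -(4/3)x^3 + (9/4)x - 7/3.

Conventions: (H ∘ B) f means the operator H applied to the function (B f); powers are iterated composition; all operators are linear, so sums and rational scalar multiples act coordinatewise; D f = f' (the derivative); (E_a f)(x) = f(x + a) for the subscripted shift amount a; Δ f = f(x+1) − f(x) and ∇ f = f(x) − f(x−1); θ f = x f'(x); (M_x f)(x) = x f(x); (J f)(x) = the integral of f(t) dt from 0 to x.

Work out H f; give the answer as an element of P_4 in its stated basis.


∇ f = -4x^2 + 4x + 11/12
J ∇ f = -(4/3)x^3 + 2x^2 + (11/12)x
D ∇ f = -8x + 4
M_x ∇ f = -4x^3 + 4x^2 + (11/12)x
(J + D + M_x) ∇ f = -(16/3)x^3 + 6x^2 - (37/6)x + 4
θ (J + D + M_x) ∇ f = -16x^3 + 12x^2 - (37/6)x
E_{-1/2} θ (J + D + M_x) ∇ f = -16x^3 + 36x^2 - (181/6)x + 97/12
Δ E_{-1/2} θ (J + D + M_x) ∇ f = -48x^2 + 24x - 61/6

the image equals g(x) = -48x^2 + 24x - 61/6


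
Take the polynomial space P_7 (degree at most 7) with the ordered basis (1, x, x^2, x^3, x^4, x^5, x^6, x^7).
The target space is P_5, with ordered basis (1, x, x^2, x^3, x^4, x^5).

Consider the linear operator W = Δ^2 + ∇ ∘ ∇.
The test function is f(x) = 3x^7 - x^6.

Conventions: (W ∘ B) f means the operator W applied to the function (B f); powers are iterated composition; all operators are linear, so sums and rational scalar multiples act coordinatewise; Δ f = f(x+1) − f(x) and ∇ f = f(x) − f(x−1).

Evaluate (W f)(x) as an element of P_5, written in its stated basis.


g(x) = 252x^5 - 60x^4 + 2940x^3 - 420x^2 + 2604x - 124

Δ f = 21x^6 + 57x^5 + 90x^4 + 85x^3 + 48x^2 + 15x + 2
Δ Δ f = 126x^5 + 600x^4 + 1350x^3 + 1680x^2 + 1122x + 316
∇ f = 21x^6 - 69x^5 + 120x^4 - 125x^3 + 78x^2 - 27x + 4
∇ ∇ f = 126x^5 - 660x^4 + 1590x^3 - 2100x^2 + 1482x - 440
(Δ^2 + ∇ ∘ ∇) f = 252x^5 - 60x^4 + 2940x^3 - 420x^2 + 2604x - 124


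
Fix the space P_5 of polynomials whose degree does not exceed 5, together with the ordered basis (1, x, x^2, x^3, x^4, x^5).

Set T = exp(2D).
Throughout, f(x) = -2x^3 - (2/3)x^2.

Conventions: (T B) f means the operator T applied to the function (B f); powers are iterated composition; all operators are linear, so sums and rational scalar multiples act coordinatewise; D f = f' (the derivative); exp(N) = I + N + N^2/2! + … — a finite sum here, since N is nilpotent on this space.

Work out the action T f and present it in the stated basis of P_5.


the result is g(x) = -2x^3 - (38/3)x^2 - (80/3)x - 56/3

order-1 term: -12x^2 - (8/3)x
order-2 term: -24x - 8/3
order-3 term: -16
the series for exp(2D) f terminates at order 3
exp(2D) f = -2x^3 - (38/3)x^2 - (80/3)x - 56/3


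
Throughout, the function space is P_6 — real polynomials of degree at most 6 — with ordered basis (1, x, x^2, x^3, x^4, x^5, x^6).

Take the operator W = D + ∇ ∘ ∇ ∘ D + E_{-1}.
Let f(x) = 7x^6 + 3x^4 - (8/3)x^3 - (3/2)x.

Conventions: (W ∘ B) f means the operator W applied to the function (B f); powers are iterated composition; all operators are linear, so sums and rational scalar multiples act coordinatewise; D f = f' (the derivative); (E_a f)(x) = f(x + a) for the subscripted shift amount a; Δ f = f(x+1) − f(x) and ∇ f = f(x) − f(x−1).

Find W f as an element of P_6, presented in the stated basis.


the result is g(x) = 7x^6 + 108x^4 + (2092/3)x^3 - 2397x^2 + (5897/2)x - 4006/3

D f = 42x^5 + 12x^3 - 8x^2 - 3/2
D f = 42x^5 + 12x^3 - 8x^2 - 3/2
∇ D f = 210x^4 - 420x^3 + 456x^2 - 262x + 62
∇ ∇ D f = 840x^3 - 2520x^2 + 3012x - 1348
E_{-1} f = 7x^6 - 42x^5 + 108x^4 - (464/3)x^3 + 131x^2 - (127/2)x + 85/6
(D + ∇ ∘ ∇ ∘ D + E_{-1}) f = 7x^6 + 108x^4 + (2092/3)x^3 - 2397x^2 + (5897/2)x - 4006/3


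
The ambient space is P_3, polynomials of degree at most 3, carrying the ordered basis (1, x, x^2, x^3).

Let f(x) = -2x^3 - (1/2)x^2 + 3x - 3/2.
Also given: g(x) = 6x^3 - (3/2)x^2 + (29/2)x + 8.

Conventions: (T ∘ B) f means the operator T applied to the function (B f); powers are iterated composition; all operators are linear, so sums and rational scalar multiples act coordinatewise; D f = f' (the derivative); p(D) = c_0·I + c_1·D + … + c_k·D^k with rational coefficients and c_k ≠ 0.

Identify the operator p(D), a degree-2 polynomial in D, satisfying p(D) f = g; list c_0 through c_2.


D^0 f = -2x^3 - (1/2)x^2 + 3x - 3/2
D^1 f = -6x^2 - x + 3
D^2 f = -12x - 1
matching coefficients of g against c_0 f + c_1 Df + … from the top degree down determines the c_i
solution: c_0 = -3, c_1 = 1/2, c_2 = -2

p(D) = -3·I + (1/2)·D − 2·D^2, i.e. c_0 = -3, c_1 = 1/2, c_2 = -2


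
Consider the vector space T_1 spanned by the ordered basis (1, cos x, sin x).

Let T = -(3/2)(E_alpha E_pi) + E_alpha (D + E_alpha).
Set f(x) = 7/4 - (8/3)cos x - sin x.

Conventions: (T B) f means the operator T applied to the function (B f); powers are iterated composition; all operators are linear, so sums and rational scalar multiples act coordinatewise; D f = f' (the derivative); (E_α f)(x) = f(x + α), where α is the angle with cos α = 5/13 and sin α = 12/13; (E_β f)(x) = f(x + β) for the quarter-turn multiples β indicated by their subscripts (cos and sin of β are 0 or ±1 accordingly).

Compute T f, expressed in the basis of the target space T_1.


the result is g(x) = -7/8 + (163/507)cos x + (7769/1014)sin x

E_pi f = 7/4 + (8/3)cos x + sin x
E_alpha E_pi f = 7/4 + (76/39)cos x - (27/13)sin x
(-(3/2)(E_alpha E_pi)) f = -21/8 - (38/13)cos x + (81/26)sin x
D f = -cos x + (8/3)sin x
E_alpha f = 7/4 - (76/39)cos x + (27/13)sin x
(D + E_alpha) f = 7/4 - (115/39)cos x + (185/39)sin x
E_alpha (D + E_alpha) f = 7/4 + (1645/507)cos x + (2305/507)sin x
(-(3/2)(E_alpha E_pi) + E_alpha (D + E_alpha)) f = -7/8 + (163/507)cos x + (7769/1014)sin x


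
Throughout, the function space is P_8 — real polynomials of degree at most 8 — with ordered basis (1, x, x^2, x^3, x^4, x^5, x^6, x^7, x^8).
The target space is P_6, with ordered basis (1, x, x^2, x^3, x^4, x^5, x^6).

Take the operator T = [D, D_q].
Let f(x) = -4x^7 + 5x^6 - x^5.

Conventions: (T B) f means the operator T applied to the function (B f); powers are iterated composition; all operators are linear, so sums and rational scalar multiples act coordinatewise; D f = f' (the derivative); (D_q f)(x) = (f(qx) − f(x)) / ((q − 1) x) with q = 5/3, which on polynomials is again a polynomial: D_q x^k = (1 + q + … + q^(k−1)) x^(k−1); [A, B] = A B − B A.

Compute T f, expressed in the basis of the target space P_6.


g(x) = -(31736/81)x^5 + (56510/243)x^4 - (1684/81)x^3

D_q f = -(151876/729)x^6 + (37240/243)x^5 - (1441/81)x^4
D D_q f = -(303752/243)x^5 + (186200/243)x^4 - (5764/81)x^3
D f = -28x^6 + 30x^5 - 5x^4
D_q D f = -(208544/243)x^5 + (14410/27)x^4 - (1360/27)x^3
[D, D_q] f = -(31736/81)x^5 + (56510/243)x^4 - (1684/81)x^3


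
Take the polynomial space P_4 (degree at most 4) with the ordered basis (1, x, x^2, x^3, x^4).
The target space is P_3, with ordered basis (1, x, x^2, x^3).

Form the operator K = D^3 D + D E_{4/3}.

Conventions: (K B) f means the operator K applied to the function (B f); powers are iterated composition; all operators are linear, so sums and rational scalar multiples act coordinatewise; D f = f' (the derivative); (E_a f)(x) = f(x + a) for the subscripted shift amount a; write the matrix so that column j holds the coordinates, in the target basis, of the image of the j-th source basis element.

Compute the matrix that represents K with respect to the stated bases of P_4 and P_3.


image of 1: 0
image of x: 1
image of x^2: 2x + 8/3
image of x^3: 3x^2 + 8x + 16/3
image of x^4: 4x^3 + 16x^2 + (64/3)x + 904/27
each image's coordinates form column j of the matrix

the matrix is [[0, 1, 8/3, 16/3, 904/27]; [0, 0, 2, 8, 64/3]; [0, 0, 0, 3, 16]; [0, 0, 0, 0, 4]] (rows listed top to bottom)


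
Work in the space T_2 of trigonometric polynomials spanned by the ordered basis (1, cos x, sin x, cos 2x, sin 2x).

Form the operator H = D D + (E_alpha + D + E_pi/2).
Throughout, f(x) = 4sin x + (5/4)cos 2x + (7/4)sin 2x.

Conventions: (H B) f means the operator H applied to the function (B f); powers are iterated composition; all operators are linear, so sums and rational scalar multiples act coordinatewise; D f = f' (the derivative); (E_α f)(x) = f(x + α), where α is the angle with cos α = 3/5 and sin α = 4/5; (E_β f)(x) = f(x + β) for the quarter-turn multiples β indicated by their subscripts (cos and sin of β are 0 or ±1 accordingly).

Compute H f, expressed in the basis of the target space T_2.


g(x) = (56/5)cos x - (8/5)sin x - (71/50)cos 2x - (647/50)sin 2x

D f = 4cos x + (7/2)cos 2x - (5/2)sin 2x
D D f = -4sin x - 5cos 2x - 7sin 2x
E_alpha f = (16/5)cos x + (12/5)sin x + (133/100)cos 2x - (169/100)sin 2x
D f = 4cos x + (7/2)cos 2x - (5/2)sin 2x
E_pi/2 f = 4cos x - (5/4)cos 2x - (7/4)sin 2x
(E_alpha + D + E_pi/2) f = (56/5)cos x + (12/5)sin x + (179/50)cos 2x - (297/50)sin 2x
(D D + (E_alpha + D + E_pi/2)) f = (56/5)cos x - (8/5)sin x - (71/50)cos 2x - (647/50)sin 2x
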